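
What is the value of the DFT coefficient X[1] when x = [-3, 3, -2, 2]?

X[1] = Σ(n=0 to 3) x[n] · ω_4^(1n) where ω_4 = e^(-2πi/4)
= (-3)·ω_4^0 + (3)·ω_4^1 + (-2)·ω_4^2 + (2)·ω_4^3

X[1] = -1-1i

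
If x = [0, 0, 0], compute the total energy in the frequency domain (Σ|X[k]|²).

Parseval: Σ|x[n]|² = (1/N)Σ|X[k]|², so Σ|X[k]|² = N·Σ|x[n]|² = 3·0.0000

Σ|X[k]|² = N·Σ|x[n]|² = 3·0.0000 = 0.0000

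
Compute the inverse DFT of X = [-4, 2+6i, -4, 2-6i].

x[n] = (1/4) Σ(k=0 to 3) X[k] · e^(2πikn/4)

Computing each x[n]:
x[0] = -1
x[1] = -3
x[2] = -3
x[3] = 3

x = [-1, -3, -3, 3]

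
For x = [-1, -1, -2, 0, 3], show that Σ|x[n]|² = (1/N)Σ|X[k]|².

Time domain:
Σ|x[n]|² = |-1|² + |-1|² + |-2|² + |0|² + |3|² = 15.0000

Frequency domain:
(1/5)Σ|X[k]|² = (1/5)(|-1|² + |1.2361+4.9798i|² + |-3.2361+0.4490i|² + |-3.2361-0.4490i|² + |1.2361-4.9798i|²) = (1/5)·75.0000 = 15.0000

Both sides agree, confirming Parseval's theorem.

Σ|x[n]|² = (1/N)Σ|X[k]|² = 15.0000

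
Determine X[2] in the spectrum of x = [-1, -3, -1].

X[2] = Σ(n=0 to 2) x[n] · ω_3^(2n) where ω_3 = e^(-2πi/3)
= (-1)·ω_3^0 + (-3)·ω_3^2 + (-1)·ω_3^4

X[2] = 1.0000-1.7321i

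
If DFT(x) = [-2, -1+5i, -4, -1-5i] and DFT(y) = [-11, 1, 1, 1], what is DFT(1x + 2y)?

By linearity: DFT(1x + 2y) = 1·DFT(x) + 2·DFT(y)
= 1·[-2, -1+5i, -4, -1-5i] + 2·[-11, 1, 1, 1]

Computing element-wise:
Z[0] = 1·(-2) + 2·(-11) = -24
Z[1] = 1·(-1+5i) + 2·(1) = 1+5i
Z[2] = 1·(-4) + 2·(1) = -2
Z[3] = 1·(-1-5i) + 2·(1) = 1-5i

DFT(1x + 2y) = 1·X + 2·Y = [-24, 1+5i, -2, 1-5i]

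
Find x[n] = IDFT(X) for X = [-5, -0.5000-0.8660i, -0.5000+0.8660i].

x[n] = (1/3) Σ(k=0 to 2) X[k] · e^(2πikn/3)

Computing each x[n]:
x[0] = -2
x[1] = -1
x[2] = -2

x = [-2, -1, -2]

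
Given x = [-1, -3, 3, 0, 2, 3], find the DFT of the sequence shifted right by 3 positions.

Time shift by 3: X_shifted[k] = ω_6^(3k) · X[k]
Shifted x = [0, 2, 3, -1, -3, 3]

DFT(x[n-3]) = [4, 3.5000-4.3301i, -3.5000+6.0622i, -4, -3.5000-6.0622i, 3.5000+4.3301i]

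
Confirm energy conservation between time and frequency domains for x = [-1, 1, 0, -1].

Time domain:
Σ|x[n]|² = |-1|² + |1|² + |0|² + |-1|² = 3.0000

Frequency domain:
(1/4)Σ|X[k]|² = (1/4)(|-1|² + |-1-2i|² + |-1|² + |-1+2i|²) = (1/4)·12.0000 = 3.0000

Both sides agree, confirming Parseval's theorem.

Σ|x[n]|² = (1/N)Σ|X[k]|² = 3.0000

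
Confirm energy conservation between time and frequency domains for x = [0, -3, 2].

Time domain:
Σ|x[n]|² = |0|² + |-3|² + |2|² = 13.0000

Frequency domain:
(1/3)Σ|X[k]|² = (1/3)(|-1|² + |0.5000+4.3301i|² + |0.5000-4.3301i|²) = (1/3)·39.0000 = 13.0000

Both sides agree, confirming Parseval's theorem.

Σ|x[n]|² = (1/N)Σ|X[k]|² = 13.0000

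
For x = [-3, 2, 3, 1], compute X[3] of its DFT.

X[3] = Σ(n=0 to 3) x[n] · ω_4^(3n) where ω_4 = e^(-2πi/4)
= (-3)·ω_4^0 + (2)·ω_4^3 + (3)·ω_4^6 + (1)·ω_4^9

X[3] = -6+1i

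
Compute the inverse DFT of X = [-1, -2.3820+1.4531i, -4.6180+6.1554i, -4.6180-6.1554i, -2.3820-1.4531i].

x[n] = (1/5) Σ(k=0 to 4) X[k] · e^(2πikn/5)

Computing each x[n]:
x[0] = -3
x[1] = -1
x[2] = 2
x[3] = -2
x[4] = 3

x = [-3, -1, 2, -2, 3]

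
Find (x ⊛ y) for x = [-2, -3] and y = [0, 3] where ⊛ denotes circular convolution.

(x ⊛ y)[n] = Σ(m=0 to 1) x[m] · y[(n-m) mod 2]

Computing each output sample:
(x ⊛ y)[0] = -9
(x ⊛ y)[1] = -6

x ⊛ y = [-9, -6]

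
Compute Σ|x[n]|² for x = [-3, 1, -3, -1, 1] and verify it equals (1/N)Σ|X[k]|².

Time domain:
Σ|x[n]|² = |-3|² + |1|² + |-3|² + |-1|² + |1|² = 21.0000

Frequency domain:
(1/5)Σ|X[k]|² = (1/5)(|-5|² + |0.8541+1.1756i|² + |-5.8541-1.9021i|² + |-5.8541+1.9021i|² + |0.8541-1.1756i|²) = (1/5)·105.0000 = 21.0000

Both sides agree, confirming Parseval's theorem.

Σ|x[n]|² = (1/N)Σ|X[k]|² = 21.0000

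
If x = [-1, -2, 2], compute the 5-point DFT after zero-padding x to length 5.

Original 3-point DFT: [-1, -1.0000+3.4641i, -1.0000-3.4641i]
Zero-padded 5-point DFT provides frequency interpolation.

DFT_5([x, 0, ...]) = [-1, -3.2361+0.7265i, 1.2361+3.0777i, 1.2361-3.0777i, -3.2361-0.7265i]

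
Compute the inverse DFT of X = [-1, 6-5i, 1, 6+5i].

x[n] = (1/4) Σ(k=0 to 3) X[k] · e^(2πikn/4)

Computing each x[n]:
x[0] = 3
x[1] = 2
x[2] = -3
x[3] = -3

x = [3, 2, -3, -3]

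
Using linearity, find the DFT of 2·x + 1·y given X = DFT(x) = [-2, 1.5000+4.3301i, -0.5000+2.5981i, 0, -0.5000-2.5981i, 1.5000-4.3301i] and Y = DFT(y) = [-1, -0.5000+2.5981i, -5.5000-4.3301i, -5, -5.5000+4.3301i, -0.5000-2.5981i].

By linearity: DFT(2x + 1y) = 2·DFT(x) + 1·DFT(y)
= 2·[-2, 1.5000+4.3301i, -0.5000+2.5981i, 0, -0.5000-2.5981i, 1.5000-4.3301i] + 1·[-1, -0.5000+2.5981i, -5.5000-4.3301i, -5, -5.5000+4.3301i, -0.5000-2.5981i]

Computing element-wise:
Z[0] = 2·(-2) + 1·(-1) = -5
Z[1] = 2·(1.5000+4.3301i) + 1·(-0.5000+2.5981i) = 2.5000+11.2583i
Z[2] = 2·(-0.5000+2.5981i) + 1·(-5.5000-4.3301i) = -6.5000+0.8661i
Z[3] = 2·(0) + 1·(-5) = -5
Z[4] = 2·(-0.5000-2.5981i) + 1·(-5.5000+4.3301i) = -6.5000-0.8661i
Z[5] = 2·(1.5000-4.3301i) + 1·(-0.5000-2.5981i) = 2.5000-11.2583i

DFT(2x + 1y) = 2·X + 1·Y = [-5, 2.5000+11.2583i, -6.5000+0.8661i, -5, -6.5000-0.8661i, 2.5000-11.2583i]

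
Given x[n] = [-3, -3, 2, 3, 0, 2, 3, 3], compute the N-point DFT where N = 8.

X[k] = Σ(n=0 to 7) x[n] · ω_8^(nk)
where ω_8 = e^(-2πi/8)

Computing each X[k]:
X[0] = 7
X[1] = -6.5355+4.5355i
X[2] = -8+7i
X[3] = 0.5355+2.5355i
X[4] = -3
X[5] = 0.5355-2.5355i
X[6] = -8-7i
X[7] = -6.5355-4.5355i

X = [7, -6.5355+4.5355i, -8+7i, 0.5355+2.5355i, -3, 0.5355-2.5355i, -8-7i, -6.5355-4.5355i]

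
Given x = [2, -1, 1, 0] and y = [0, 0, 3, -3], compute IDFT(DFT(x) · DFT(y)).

(x ⊛ y)[n] = Σ(m=0 to 3) x[m] · y[(n-m) mod 4]

Computing each output sample:
(x ⊛ y)[0] = 6
(x ⊛ y)[1] = -3
(x ⊛ y)[2] = 6
(x ⊛ y)[3] = -9

x ⊛ y = [6, -3, 6, -9]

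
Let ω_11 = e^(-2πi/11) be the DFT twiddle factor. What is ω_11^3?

ω_11^3 = e^(-2πi·3/11)
= cos(-2π·3/11) + i·sin(-2π·3/11)
= cos(-6π/11) + i·sin(-6π/11)

ω_11^3 = cos(-6π/11) + i·sin(-6π/11) = -0.1423-0.9898i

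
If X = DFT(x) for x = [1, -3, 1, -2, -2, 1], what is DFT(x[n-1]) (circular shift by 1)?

Time shift by 1: X_shifted[k] = ω_6^(1k) · X[k]
Shifted x = [1, 1, -3, 1, -2, -2]

DFT(x[n-1]) = [-4, 2.0000-1.7321i, 5.0000-3.4641i, -4, 5.0000+3.4641i, 2.0000+1.7321i]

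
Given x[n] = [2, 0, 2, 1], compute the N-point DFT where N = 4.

X[k] = Σ(n=0 to 3) x[n] · ω_4^(nk)
where ω_4 = e^(-2πi/4)

Computing each X[k]:
X[0] = 5
X[1] = 1i
X[2] = 3
X[3] = -1i

X = [5, 1i, 3, -1i]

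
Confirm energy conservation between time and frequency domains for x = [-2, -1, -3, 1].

Time domain:
Σ|x[n]|² = |-2|² + |-1|² + |-3|² + |1|² = 15.0000

Frequency domain:
(1/4)Σ|X[k]|² = (1/4)(|-5|² + |1+2i|² + |-5|² + |1-2i|²) = (1/4)·60.0000 = 15.0000

Both sides agree, confirming Parseval's theorem.

Σ|x[n]|² = (1/N)Σ|X[k]|² = 15.0000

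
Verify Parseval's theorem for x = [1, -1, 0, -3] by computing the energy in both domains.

Time domain:
Σ|x[n]|² = |1|² + |-1|² + |0|² + |-3|² = 11.0000

Frequency domain:
(1/4)Σ|X[k]|² = (1/4)(|-3|² + |1-2i|² + |5|² + |1+2i|²) = (1/4)·44.0000 = 11.0000

Both sides agree, confirming Parseval's theorem.

Σ|x[n]|² = (1/N)Σ|X[k]|² = 11.0000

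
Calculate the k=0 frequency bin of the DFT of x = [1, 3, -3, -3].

X[0] = Σ(n=0 to 3) x[n] · ω_4^0 = Σ x[n]
= (1) + (3) + (-3) + (-3)

X[0] = -2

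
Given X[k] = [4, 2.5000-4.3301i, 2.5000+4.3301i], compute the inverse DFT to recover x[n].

x[n] = (1/3) Σ(k=0 to 2) X[k] · e^(2πikn/3)

Computing each x[n]:
x[0] = 3
x[1] = 3
x[2] = -2

x = [3, 3, -2]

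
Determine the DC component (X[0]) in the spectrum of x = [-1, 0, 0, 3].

X[0] = Σ(n=0 to 3) x[n] · ω_4^0 = Σ x[n]
= (-1) + (0) + (0) + (3)

X[0] = 2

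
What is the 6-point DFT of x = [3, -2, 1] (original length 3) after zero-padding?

Original 3-point DFT: [2, 3.5000+2.5981i, 3.5000-2.5981i]
Zero-padded 6-point DFT provides frequency interpolation.

DFT_6([x, 0, ...]) = [2, 1.5000+0.8660i, 3.5000+2.5981i, 6, 3.5000-2.5981i, 1.5000-0.8660i]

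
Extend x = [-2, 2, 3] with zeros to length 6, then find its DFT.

Original 3-point DFT: [3, -4.5000+0.8660i, -4.5000-0.8660i]
Zero-padded 6-point DFT provides frequency interpolation.

DFT_6([x, 0, ...]) = [3, -2.5000-4.3301i, -4.5000+0.8660i, -1, -4.5000-0.8660i, -2.5000+4.3301i]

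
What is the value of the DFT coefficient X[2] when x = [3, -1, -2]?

X[2] = Σ(n=0 to 2) x[n] · ω_3^(2n) where ω_3 = e^(-2πi/3)
= (3)·ω_3^0 + (-1)·ω_3^2 + (-2)·ω_3^4

X[2] = 4.5000+0.8660i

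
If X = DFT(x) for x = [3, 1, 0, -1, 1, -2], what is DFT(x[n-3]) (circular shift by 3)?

Time shift by 3: X_shifted[k] = ω_6^(3k) · X[k]
Shifted x = [-1, 1, -2, 3, 1, 0]

DFT(x[n-3]) = [2, -3.0000+1.7321i, 2.0000-3.4641i, -6, 2.0000+3.4641i, -3.0000-1.7321i]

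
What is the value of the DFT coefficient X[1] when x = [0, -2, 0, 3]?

X[1] = Σ(n=0 to 3) x[n] · ω_4^(1n) where ω_4 = e^(-2πi/4)
= (0)·ω_4^0 + (-2)·ω_4^1 + (0)·ω_4^2 + (3)·ω_4^3

X[1] = 5i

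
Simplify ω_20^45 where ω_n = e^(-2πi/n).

Since ω_20^20 = 1, powers reduce modulo 20.
45 mod 20 = 5
So ω_20^45 = ω_20^5 = e^(-2πi·5/20)

ω_20^45 = ω_20^5 = -1i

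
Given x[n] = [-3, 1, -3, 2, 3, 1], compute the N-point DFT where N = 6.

X[k] = Σ(n=0 to 5) x[n] · ω_6^(nk)
where ω_6 = e^(-2πi/6)

Computing each X[k]:
X[0] = 1
X[1] = -4.0000+5.1962i
X[2] = -2.0000-5.1962i
X[3] = -7
X[4] = -2.0000+5.1962i
X[5] = -4.0000-5.1962i

X = [1, -4.0000+5.1962i, -2.0000-5.1962i, -7, -2.0000+5.1962i, -4.0000-5.1962i]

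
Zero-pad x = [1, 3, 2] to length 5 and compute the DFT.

Original 3-point DFT: [6, -1.5000-0.8660i, -1.5000+0.8660i]
Zero-padded 5-point DFT provides frequency interpolation.

DFT_5([x, 0, ...]) = [6, 0.3090-4.0287i, -0.8090+0.1388i, -0.8090-0.1388i, 0.3090+4.0287i]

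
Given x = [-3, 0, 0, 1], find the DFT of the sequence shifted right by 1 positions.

Time shift by 1: X_shifted[k] = ω_4^(1k) · X[k]
Shifted x = [1, -3, 0, 0]

DFT(x[n-1]) = [-2, 1+3i, 4, 1-3i]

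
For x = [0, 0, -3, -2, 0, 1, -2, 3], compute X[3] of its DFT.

X[3] = Σ(n=0 to 7) x[n] · ω_8^(3n) where ω_8 = e^(-2πi/8)
= (0)·ω_8^0 + (0)·ω_8^3 + (-3)·ω_8^6 + (-2)·ω_8^9 + (0)·ω_8^12 + (1)·ω_8^15 + (-2)·ω_8^18 + (3)·ω_8^21

X[3] = -2.8284+3.2426i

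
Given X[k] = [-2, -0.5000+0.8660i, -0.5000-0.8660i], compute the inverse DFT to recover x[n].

x[n] = (1/3) Σ(k=0 to 2) X[k] · e^(2πikn/3)

Computing each x[n]:
x[0] = -1
x[1] = -1
x[2] = 0

x = [-1, -1, 0]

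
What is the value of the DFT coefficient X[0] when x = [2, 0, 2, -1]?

X[0] = Σ(n=0 to 3) x[n] · ω_4^0 = Σ x[n]
= (2) + (0) + (2) + (-1)

X[0] = 3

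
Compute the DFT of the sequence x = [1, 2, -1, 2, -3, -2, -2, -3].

X[k] = Σ(n=0 to 7) x[n] · ω_8^(nk)
where ω_8 = e^(-2πi/8)

Computing each X[k]:
X[0] = -6
X[1] = 3.2929-7.3640i
X[2] = 1-1i
X[3] = 4.7071-5.3640i
X[4] = -4
X[5] = 4.7071+5.3640i
X[6] = 1+1i
X[7] = 3.2929+7.3640i

X = [-6, 3.2929-7.3640i, 1-1i, 4.7071-5.3640i, -4, 4.7071+5.3640i, 1+1i, 3.2929+7.3640i]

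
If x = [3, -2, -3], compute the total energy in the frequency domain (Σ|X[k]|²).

Parseval: Σ|x[n]|² = (1/N)Σ|X[k]|², so Σ|X[k]|² = N·Σ|x[n]|² = 3·22.0000

Σ|X[k]|² = N·Σ|x[n]|² = 3·22.0000 = 66.0000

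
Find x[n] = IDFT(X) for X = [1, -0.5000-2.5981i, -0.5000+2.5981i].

x[n] = (1/3) Σ(k=0 to 2) X[k] · e^(2πikn/3)

Computing each x[n]:
x[0] = 0
x[1] = 2
x[2] = -1

x = [0, 2, -1]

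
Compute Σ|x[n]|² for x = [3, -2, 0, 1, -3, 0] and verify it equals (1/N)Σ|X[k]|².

Time domain:
Σ|x[n]|² = |3|² + |-2|² + |0|² + |1|² + |-3|² + |0|² = 23.0000

Frequency domain:
(1/6)Σ|X[k]|² = (1/6)(|-1|² + |2.5000-0.8660i|² + |6.5000+4.3301i|² + |1|² + |6.5000-4.3301i|² + |2.5000+0.8660i|²) = (1/6)·138.0000 = 23.0000

Both sides agree, confirming Parseval's theorem.

Σ|x[n]|² = (1/N)Σ|X[k]|² = 23.0000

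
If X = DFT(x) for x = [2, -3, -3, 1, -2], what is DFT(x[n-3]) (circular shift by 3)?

Time shift by 3: X_shifted[k] = ω_5^(3k) · X[k]
Shifted x = [-3, 1, -2, 2, -3]

DFT(x[n-3]) = [-5, -3.6180-1.4531i, -1.3820-6.1554i, -1.3820+6.1554i, -3.6180+1.4531i]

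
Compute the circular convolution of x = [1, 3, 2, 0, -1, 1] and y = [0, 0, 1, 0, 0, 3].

(x ⊛ y)[n] = Σ(m=0 to 5) x[m] · y[(n-m) mod 6]

Computing each output sample:
(x ⊛ y)[0] = 8
(x ⊛ y)[1] = 7
(x ⊛ y)[2] = 1
(x ⊛ y)[3] = 0
(x ⊛ y)[4] = 5
(x ⊛ y)[5] = 3

x ⊛ y = [8, 7, 1, 0, 5, 3]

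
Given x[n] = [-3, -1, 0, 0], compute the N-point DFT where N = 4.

X[k] = Σ(n=0 to 3) x[n] · ω_4^(nk)
where ω_4 = e^(-2πi/4)

Computing each X[k]:
X[0] = -4
X[1] = -3+1i
X[2] = -2
X[3] = -3-1i

X = [-4, -3+1i, -2, -3-1i]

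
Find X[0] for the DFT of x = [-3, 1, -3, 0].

X[0] = Σ(n=0 to 3) x[n] · ω_4^0 = Σ x[n]
= (-3) + (1) + (-3) + (0)

X[0] = -5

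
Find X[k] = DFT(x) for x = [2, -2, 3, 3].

X[k] = Σ(n=0 to 3) x[n] · ω_4^(nk)
where ω_4 = e^(-2πi/4)

Computing each X[k]:
X[0] = 6
X[1] = -1+5i
X[2] = 4
X[3] = -1-5i

X = [6, -1+5i, 4, -1-5i]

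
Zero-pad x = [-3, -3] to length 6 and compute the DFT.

Original 2-point DFT: [-6, 0]
Zero-padded 6-point DFT provides frequency interpolation.

DFT_6([x, 0, ...]) = [-6, -4.5000+2.5981i, -1.5000+2.5981i, 0, -1.5000-2.5981i, -4.5000-2.5981i]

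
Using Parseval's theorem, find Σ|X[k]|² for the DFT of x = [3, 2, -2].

Parseval: Σ|x[n]|² = (1/N)Σ|X[k]|², so Σ|X[k]|² = N·Σ|x[n]|² = 3·17.0000

Σ|X[k]|² = N·Σ|x[n]|² = 3·17.0000 = 51.0000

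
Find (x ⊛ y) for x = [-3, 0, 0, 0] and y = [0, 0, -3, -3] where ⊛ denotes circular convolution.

(x ⊛ y)[n] = Σ(m=0 to 3) x[m] · y[(n-m) mod 4]

Computing each output sample:
(x ⊛ y)[0] = 0
(x ⊛ y)[1] = 0
(x ⊛ y)[2] = 9
(x ⊛ y)[3] = 9

x ⊛ y = [0, 0, 9, 9]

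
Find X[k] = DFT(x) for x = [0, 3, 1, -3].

X[k] = Σ(n=0 to 3) x[n] · ω_4^(nk)
where ω_4 = e^(-2πi/4)

Computing each X[k]:
X[0] = 1
X[1] = -1-6i
X[2] = 1
X[3] = -1+6i

X = [1, -1-6i, 1, -1+6i]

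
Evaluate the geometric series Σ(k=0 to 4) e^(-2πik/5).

Sum of all nth roots of unity equals 0 for n > 1 (geometric series with r ≠ 1).

0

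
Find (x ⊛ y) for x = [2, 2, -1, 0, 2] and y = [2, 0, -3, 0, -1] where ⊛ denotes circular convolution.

(x ⊛ y)[n] = Σ(m=0 to 4) x[m] · y[(n-m) mod 5]

Computing each output sample:
(x ⊛ y)[0] = 2
(x ⊛ y)[1] = -1
(x ⊛ y)[2] = -8
(x ⊛ y)[3] = -8
(x ⊛ y)[4] = 5

x ⊛ y = [2, -1, -8, -8, 5]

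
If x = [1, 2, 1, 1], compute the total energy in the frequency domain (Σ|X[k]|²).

Parseval: Σ|x[n]|² = (1/N)Σ|X[k]|², so Σ|X[k]|² = N·Σ|x[n]|² = 4·7.0000

Σ|X[k]|² = N·Σ|x[n]|² = 4·7.0000 = 28.0000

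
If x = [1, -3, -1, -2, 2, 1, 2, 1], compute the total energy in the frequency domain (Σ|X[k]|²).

Parseval: Σ|x[n]|² = (1/N)Σ|X[k]|², so Σ|X[k]|² = N·Σ|x[n]|² = 8·25.0000

Σ|X[k]|² = N·Σ|x[n]|² = 8·25.0000 = 200.0000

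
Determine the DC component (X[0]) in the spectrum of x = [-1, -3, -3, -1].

X[0] = Σ(n=0 to 3) x[n] · ω_4^0 = Σ x[n]
= (-1) + (-3) + (-3) + (-1)

X[0] = -8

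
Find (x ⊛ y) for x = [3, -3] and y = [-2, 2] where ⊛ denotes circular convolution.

(x ⊛ y)[n] = Σ(m=0 to 1) x[m] · y[(n-m) mod 2]

Computing each output sample:
(x ⊛ y)[0] = -12
(x ⊛ y)[1] = 12

x ⊛ y = [-12, 12]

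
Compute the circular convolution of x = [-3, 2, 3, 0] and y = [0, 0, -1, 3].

(x ⊛ y)[n] = Σ(m=0 to 3) x[m] · y[(n-m) mod 4]

Computing each output sample:
(x ⊛ y)[0] = 3
(x ⊛ y)[1] = 9
(x ⊛ y)[2] = 3
(x ⊛ y)[3] = -11

x ⊛ y = [3, 9, 3, -11]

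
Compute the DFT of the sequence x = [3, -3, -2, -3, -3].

X[k] = Σ(n=0 to 4) x[n] · ω_5^(nk)
where ω_5 = e^(-2πi/5)

Computing each X[k]:
X[0] = -8
X[1] = 5.1910-0.5878i
X[2] = 6.3090+0.9511i
X[3] = 6.3090-0.9511i
X[4] = 5.1910+0.5878i

X = [-8, 5.1910-0.5878i, 6.3090+0.9511i, 6.3090-0.9511i, 5.1910+0.5878i]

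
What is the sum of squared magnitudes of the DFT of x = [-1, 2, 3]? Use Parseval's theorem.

Parseval: Σ|x[n]|² = (1/N)Σ|X[k]|², so Σ|X[k]|² = N·Σ|x[n]|² = 3·14.0000

Σ|X[k]|² = N·Σ|x[n]|² = 3·14.0000 = 42.0000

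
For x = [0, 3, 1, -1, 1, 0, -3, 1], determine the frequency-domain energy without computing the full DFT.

Parseval: Σ|x[n]|² = (1/N)Σ|X[k]|², so Σ|X[k]|² = N·Σ|x[n]|² = 8·22.0000

Σ|X[k]|² = N·Σ|x[n]|² = 8·22.0000 = 176.0000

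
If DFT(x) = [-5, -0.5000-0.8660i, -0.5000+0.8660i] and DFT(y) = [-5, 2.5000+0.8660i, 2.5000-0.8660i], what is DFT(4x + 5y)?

By linearity: DFT(4x + 5y) = 4·DFT(x) + 5·DFT(y)
= 4·[-5, -0.5000-0.8660i, -0.5000+0.8660i] + 5·[-5, 2.5000+0.8660i, 2.5000-0.8660i]

Computing element-wise:
Z[0] = 4·(-5) + 5·(-5) = -45
Z[1] = 4·(-0.5000-0.8660i) + 5·(2.5000+0.8660i) = 10.5000+0.8660i
Z[2] = 4·(-0.5000+0.8660i) + 5·(2.5000-0.8660i) = 10.5000-0.8660i

DFT(4x + 5y) = 4·X + 5·Y = [-45, 10.5000+0.8660i, 10.5000-0.8660i]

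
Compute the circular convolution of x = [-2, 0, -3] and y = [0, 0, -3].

(x ⊛ y)[n] = Σ(m=0 to 2) x[m] · y[(n-m) mod 3]

Computing each output sample:
(x ⊛ y)[0] = 0
(x ⊛ y)[1] = 9
(x ⊛ y)[2] = 6

x ⊛ y = [0, 9, 6]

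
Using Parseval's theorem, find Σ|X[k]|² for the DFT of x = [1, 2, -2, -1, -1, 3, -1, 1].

Parseval: Σ|x[n]|² = (1/N)Σ|X[k]|², so Σ|X[k]|² = N·Σ|x[n]|² = 8·22.0000

Σ|X[k]|² = N·Σ|x[n]|² = 8·22.0000 = 176.0000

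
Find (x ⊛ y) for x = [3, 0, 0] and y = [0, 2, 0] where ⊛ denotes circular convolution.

(x ⊛ y)[n] = Σ(m=0 to 2) x[m] · y[(n-m) mod 3]

Computing each output sample:
(x ⊛ y)[0] = 0
(x ⊛ y)[1] = 6
(x ⊛ y)[2] = 0

x ⊛ y = [0, 6, 0]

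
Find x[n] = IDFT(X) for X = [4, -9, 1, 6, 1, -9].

x[n] = (1/6) Σ(k=0 to 5) X[k] · e^(2πikn/6)

Computing each x[n]:
x[0] = -1
x[1] = -2
x[2] = 3
x[3] = 3
x[4] = 3
x[5] = -2

x = [-1, -2, 3, 3, 3, -2]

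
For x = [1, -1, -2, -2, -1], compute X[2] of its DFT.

X[2] = Σ(n=0 to 4) x[n] · ω_5^(2n) where ω_5 = e^(-2πi/5)
= (1)·ω_5^0 + (-1)·ω_5^2 + (-2)·ω_5^4 + (-2)·ω_5^6 + (-1)·ω_5^8

X[2] = 1.3820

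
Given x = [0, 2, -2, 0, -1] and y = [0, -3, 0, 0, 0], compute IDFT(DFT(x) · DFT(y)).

(x ⊛ y)[n] = Σ(m=0 to 4) x[m] · y[(n-m) mod 5]

Computing each output sample:
(x ⊛ y)[0] = 3
(x ⊛ y)[1] = 0
(x ⊛ y)[2] = -6
(x ⊛ y)[3] = 6
(x ⊛ y)[4] = 0

x ⊛ y = [3, 0, -6, 6, 0]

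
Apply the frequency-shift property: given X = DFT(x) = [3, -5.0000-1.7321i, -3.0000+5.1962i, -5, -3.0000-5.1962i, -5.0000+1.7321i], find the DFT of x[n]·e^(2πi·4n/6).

Modulation property: DFT(ω_6^(-4n)·x[n]) = X[(k-4) mod 6], so circularly shift X by 4 positions.

X[k-4] = [-3.0000+5.1962i, -5, -3.0000-5.1962i, -5.0000+1.7321i, 3, -5.0000-1.7321i]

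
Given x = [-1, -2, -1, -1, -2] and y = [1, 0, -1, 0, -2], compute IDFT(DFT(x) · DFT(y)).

(x ⊛ y)[n] = Σ(m=0 to 4) x[m] · y[(n-m) mod 5]

Computing each output sample:
(x ⊛ y)[0] = 4
(x ⊛ y)[1] = 2
(x ⊛ y)[2] = 2
(x ⊛ y)[3] = 5
(x ⊛ y)[4] = 1

x ⊛ y = [4, 2, 2, 5, 1]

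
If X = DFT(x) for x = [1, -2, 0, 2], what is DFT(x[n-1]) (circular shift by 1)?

Time shift by 1: X_shifted[k] = ω_4^(1k) · X[k]
Shifted x = [2, 1, -2, 0]

DFT(x[n-1]) = [1, 4-1i, -1, 4+1i]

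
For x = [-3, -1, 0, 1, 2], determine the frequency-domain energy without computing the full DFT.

Parseval: Σ|x[n]|² = (1/N)Σ|X[k]|², so Σ|X[k]|² = N·Σ|x[n]|² = 5·15.0000

Σ|X[k]|² = N·Σ|x[n]|² = 5·15.0000 = 75.0000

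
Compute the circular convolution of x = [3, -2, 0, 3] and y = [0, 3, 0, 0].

(x ⊛ y)[n] = Σ(m=0 to 3) x[m] · y[(n-m) mod 4]

Computing each output sample:
(x ⊛ y)[0] = 9
(x ⊛ y)[1] = 9
(x ⊛ y)[2] = -6
(x ⊛ y)[3] = 0

x ⊛ y = [9, 9, -6, 0]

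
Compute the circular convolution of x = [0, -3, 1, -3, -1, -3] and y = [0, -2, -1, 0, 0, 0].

(x ⊛ y)[n] = Σ(m=0 to 5) x[m] · y[(n-m) mod 6]

Computing each output sample:
(x ⊛ y)[0] = 7
(x ⊛ y)[1] = 3
(x ⊛ y)[2] = 6
(x ⊛ y)[3] = 1
(x ⊛ y)[4] = 5
(x ⊛ y)[5] = 5

x ⊛ y = [7, 3, 6, 1, 5, 5]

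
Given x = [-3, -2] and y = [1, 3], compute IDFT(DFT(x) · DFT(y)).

(x ⊛ y)[n] = Σ(m=0 to 1) x[m] · y[(n-m) mod 2]

Computing each output sample:
(x ⊛ y)[0] = -9
(x ⊛ y)[1] = -11

x ⊛ y = [-9, -11]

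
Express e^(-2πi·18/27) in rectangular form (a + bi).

ω_27^18 = e^(-2πi·18/27)
= cos(-2π·18/27) + i·sin(-2π·18/27)
= cos(-36π/27) + i·sin(-36π/27)

ω_27^18 = cos(-36π/27) + i·sin(-36π/27) = -0.5000+0.8660i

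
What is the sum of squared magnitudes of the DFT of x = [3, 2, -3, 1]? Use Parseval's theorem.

Parseval: Σ|x[n]|² = (1/N)Σ|X[k]|², so Σ|X[k]|² = N·Σ|x[n]|² = 4·23.0000

Σ|X[k]|² = N·Σ|x[n]|² = 4·23.0000 = 92.0000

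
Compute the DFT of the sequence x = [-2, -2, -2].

X[k] = Σ(n=0 to 2) x[n] · ω_3^(nk)
where ω_3 = e^(-2πi/3)

Computing each X[k]:
X[0] = -6
X[1] = 0
X[2] = 0

X = [-6, 0, 0]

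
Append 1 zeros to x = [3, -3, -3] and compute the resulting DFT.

Original 3-point DFT: [-3, 6, 6]
Zero-padded 4-point DFT provides frequency interpolation.

DFT_4([x, 0, ...]) = [-3, 6+3i, 3, 6-3i]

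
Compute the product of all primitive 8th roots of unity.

The primitive 8th roots of unity are ω_8^k for k coprime to 8: k ∈ {1, 3, 5, 7}
Their product equals the constant term of the cyclotomic polynomial Φ_8(x) up to sign.
For n ≥ 3, the product of all primitive nth roots of unity is 1. (For n=1 it is 1; for n=2 it is -1.)

1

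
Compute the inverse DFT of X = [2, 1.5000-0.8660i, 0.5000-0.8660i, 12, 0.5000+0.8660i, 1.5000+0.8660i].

x[n] = (1/6) Σ(k=0 to 5) X[k] · e^(2πikn/6)

Computing each x[n]:
x[0] = 3
x[1] = -1
x[2] = 2
x[3] = -2
x[4] = 2
x[5] = -2

x = [3, -1, 2, -2, 2, -2]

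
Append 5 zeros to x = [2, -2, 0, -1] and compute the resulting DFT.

Original 4-point DFT: [-1, 2+1i, 5, 2-1i]
Zero-padded 9-point DFT provides frequency interpolation.

DFT_9([x, 0, ...]) = [-1, 0.9679+2.1516i, 2.1527+1.1036i, 2.0000+1.7321i, 4.3794+1.5501i, 4.3794-1.5501i, 2.0000-1.7321i, 2.1527-1.1036i, 0.9679-2.1516i]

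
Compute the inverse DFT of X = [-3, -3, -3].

x[n] = (1/3) Σ(k=0 to 2) X[k] · e^(2πikn/3)

Computing each x[n]:
x[0] = -3
x[1] = 0
x[2] = 0

x = [-3, 0, 0]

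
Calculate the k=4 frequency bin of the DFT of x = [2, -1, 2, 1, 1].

X[4] = Σ(n=0 to 4) x[n] · ω_5^(4n) where ω_5 = e^(-2πi/5)
= (2)·ω_5^0 + (-1)·ω_5^4 + (2)·ω_5^8 + (1)·ω_5^12 + (1)·ω_5^16

X[4] = -0.4271-1.3143i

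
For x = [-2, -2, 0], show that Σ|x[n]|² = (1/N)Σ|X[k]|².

Time domain:
Σ|x[n]|² = |-2|² + |-2|² + |0|² = 8.0000

Frequency domain:
(1/3)Σ|X[k]|² = (1/3)(|-4|² + |-1.0000+1.7321i|² + |-1.0000-1.7321i|²) = (1/3)·24.0000 = 8.0000

Both sides agree, confirming Parseval's theorem.

Σ|x[n]|² = (1/N)Σ|X[k]|² = 8.0000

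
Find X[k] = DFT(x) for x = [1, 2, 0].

X[k] = Σ(n=0 to 2) x[n] · ω_3^(nk)
where ω_3 = e^(-2πi/3)

Computing each X[k]:
X[0] = 3
X[1] = -1.7321i
X[2] = 1.7321i

X = [3, -1.7321i, 1.7321i]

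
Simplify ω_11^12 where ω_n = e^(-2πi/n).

Since ω_11^11 = 1, powers reduce modulo 11.
12 mod 11 = 1
So ω_11^12 = ω_11^1 = e^(-2πi·1/11)

ω_11^12 = ω_11^1 = 0.8413-0.5406i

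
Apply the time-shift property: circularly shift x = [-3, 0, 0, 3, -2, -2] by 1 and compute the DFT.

Time shift by 1: X_shifted[k] = ω_6^(1k) · X[k]
Shifted x = [-2, -3, 0, 0, 3, -2]

DFT(x[n-1]) = [-4, -6.0000+3.4641i, -1.0000-1.7321i, 6, -1.0000+1.7321i, -6.0000-3.4641i]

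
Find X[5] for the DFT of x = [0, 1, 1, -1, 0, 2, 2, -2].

X[5] = Σ(n=0 to 7) x[n] · ω_8^(5n) where ω_8 = e^(-2πi/8)
= (0)·ω_8^0 + (1)·ω_8^5 + (1)·ω_8^10 + (-1)·ω_8^15 + (0)·ω_8^20 + (2)·ω_8^25 + (2)·ω_8^30 + (-2)·ω_8^35

X[5] = 1.4142+1.0000i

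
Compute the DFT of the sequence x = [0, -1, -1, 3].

X[k] = Σ(n=0 to 3) x[n] · ω_4^(nk)
where ω_4 = e^(-2πi/4)

Computing each X[k]:
X[0] = 1
X[1] = 1+4i
X[2] = -3
X[3] = 1-4i

X = [1, 1+4i, -3, 1-4i]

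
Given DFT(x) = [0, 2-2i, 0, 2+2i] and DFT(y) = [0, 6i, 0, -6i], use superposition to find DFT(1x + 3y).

By linearity: DFT(1x + 3y) = 1·DFT(x) + 3·DFT(y)
= 1·[0, 2-2i, 0, 2+2i] + 3·[0, 6i, 0, -6i]

Computing element-wise:
Z[0] = 1·(0) + 3·(0) = 0
Z[1] = 1·(2-2i) + 3·(6i) = 2+16i
Z[2] = 1·(0) + 3·(0) = 0
Z[3] = 1·(2+2i) + 3·(-6i) = 2-16i

DFT(1x + 3y) = 1·X + 3·Y = [0, 2+16i, 0, 2-16i]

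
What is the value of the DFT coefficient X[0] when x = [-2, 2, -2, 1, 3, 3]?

X[0] = Σ(n=0 to 5) x[n] · ω_6^0 = Σ x[n]
= (-2) + (2) + (-2) + (1) + (3) + (3)

X[0] = 5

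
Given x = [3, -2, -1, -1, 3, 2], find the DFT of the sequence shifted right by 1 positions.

Time shift by 1: X_shifted[k] = ω_6^(1k) · X[k]
Shifted x = [2, 3, -2, -1, -1, 3]

DFT(x[n-1]) = [4, 7.5000+0.8660i, -0.5000-0.8660i, -6, -0.5000+0.8660i, 7.5000-0.8660i]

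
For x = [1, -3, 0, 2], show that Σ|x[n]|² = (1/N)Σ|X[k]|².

Time domain:
Σ|x[n]|² = |1|² + |-3|² + |0|² + |2|² = 14.0000

Frequency domain:
(1/4)Σ|X[k]|² = (1/4)(|0|² + |1+5i|² + |2|² + |1-5i|²) = (1/4)·56.0000 = 14.0000

Both sides agree, confirming Parseval's theorem.

Σ|x[n]|² = (1/N)Σ|X[k]|² = 14.0000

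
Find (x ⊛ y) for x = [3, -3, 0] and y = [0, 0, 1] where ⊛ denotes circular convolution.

(x ⊛ y)[n] = Σ(m=0 to 2) x[m] · y[(n-m) mod 3]

Computing each output sample:
(x ⊛ y)[0] = -3
(x ⊛ y)[1] = 0
(x ⊛ y)[2] = 3

x ⊛ y = [-3, 0, 3]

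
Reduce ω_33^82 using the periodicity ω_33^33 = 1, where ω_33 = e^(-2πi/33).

Since ω_33^33 = 1, powers reduce modulo 33.
82 mod 33 = 16
So ω_33^82 = ω_33^16 = e^(-2πi·16/33)

ω_33^82 = ω_33^16 = -0.9955-0.0951i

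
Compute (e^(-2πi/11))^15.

Since ω_11^11 = 1, powers reduce modulo 11.
15 mod 11 = 4
So ω_11^15 = ω_11^4 = e^(-2πi·4/11)

ω_11^15 = ω_11^4 = -0.6549-0.7557i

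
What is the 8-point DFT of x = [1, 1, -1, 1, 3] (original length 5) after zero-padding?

Original 5-point DFT: [5, 2.2361+3.0777i, -2.2361-0.7265i, -2.2361+0.7265i, 2.2361-3.0777i]
Zero-padded 8-point DFT provides frequency interpolation.

DFT_8([x, 0, ...]) = [5, -2.0000-0.4142i, 5, -2.0000-2.4142i, 1, -2.0000+2.4142i, 5, -2.0000+0.4142i]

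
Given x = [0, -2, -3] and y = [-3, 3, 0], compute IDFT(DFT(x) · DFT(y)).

(x ⊛ y)[n] = Σ(m=0 to 2) x[m] · y[(n-m) mod 3]

Computing each output sample:
(x ⊛ y)[0] = -9
(x ⊛ y)[1] = 6
(x ⊛ y)[2] = 3

x ⊛ y = [-9, 6, 3]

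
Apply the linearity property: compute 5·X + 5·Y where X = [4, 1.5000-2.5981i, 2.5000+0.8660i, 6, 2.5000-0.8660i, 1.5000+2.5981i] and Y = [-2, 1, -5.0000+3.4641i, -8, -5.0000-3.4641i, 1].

By linearity: DFT(5x + 5y) = 5·DFT(x) + 5·DFT(y)
= 5·[4, 1.5000-2.5981i, 2.5000+0.8660i, 6, 2.5000-0.8660i, 1.5000+2.5981i] + 5·[-2, 1, -5.0000+3.4641i, -8, -5.0000-3.4641i, 1]

Computing element-wise:
Z[0] = 5·(4) + 5·(-2) = 10
Z[1] = 5·(1.5000-2.5981i) + 5·(1) = 12.5000-12.9905i
Z[2] = 5·(2.5000+0.8660i) + 5·(-5.0000+3.4641i) = -12.5000+21.6505i
Z[3] = 5·(6) + 5·(-8) = -10
Z[4] = 5·(2.5000-0.8660i) + 5·(-5.0000-3.4641i) = -12.5000-21.6505i
Z[5] = 5·(1.5000+2.5981i) + 5·(1) = 12.5000+12.9905i

DFT(5x + 5y) = 5·X + 5·Y = [10, 12.5000-12.9905i, -12.5000+21.6505i, -10, -12.5000-21.6505i, 12.5000+12.9905i]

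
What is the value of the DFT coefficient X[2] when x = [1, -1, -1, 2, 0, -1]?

X[2] = Σ(n=0 to 5) x[n] · ω_6^(2n) where ω_6 = e^(-2πi/6)
= (1)·ω_6^0 + (-1)·ω_6^2 + (-1)·ω_6^4 + (2)·ω_6^6 + (0)·ω_6^8 + (-1)·ω_6^10

X[2] = 4.5000-0.8660i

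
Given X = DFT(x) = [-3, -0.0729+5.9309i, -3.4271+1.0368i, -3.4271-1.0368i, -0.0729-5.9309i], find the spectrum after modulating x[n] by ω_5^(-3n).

Modulation property: DFT(ω_5^(-3n)·x[n]) = X[(k-3) mod 5], so circularly shift X by 3 positions.

X[k-3] = [-3.4271+1.0368i, -3.4271-1.0368i, -0.0729-5.9309i, -3, -0.0729+5.9309i]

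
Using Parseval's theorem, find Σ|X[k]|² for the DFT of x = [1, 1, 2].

Parseval: Σ|x[n]|² = (1/N)Σ|X[k]|², so Σ|X[k]|² = N·Σ|x[n]|² = 3·6.0000

Σ|X[k]|² = N·Σ|x[n]|² = 3·6.0000 = 18.0000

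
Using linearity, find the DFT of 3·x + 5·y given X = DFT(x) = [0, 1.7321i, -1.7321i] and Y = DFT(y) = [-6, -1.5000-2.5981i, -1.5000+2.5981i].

By linearity: DFT(3x + 5y) = 3·DFT(x) + 5·DFT(y)
= 3·[0, 1.7321i, -1.7321i] + 5·[-6, -1.5000-2.5981i, -1.5000+2.5981i]

Computing element-wise:
Z[0] = 3·(0) + 5·(-6) = -30
Z[1] = 3·(1.7321i) + 5·(-1.5000-2.5981i) = -7.5000-7.7942i
Z[2] = 3·(-1.7321i) + 5·(-1.5000+2.5981i) = -7.5000+7.7942i

DFT(3x + 5y) = 3·X + 5·Y = [-30, -7.5000-7.7942i, -7.5000+7.7942i]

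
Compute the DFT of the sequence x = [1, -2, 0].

X[k] = Σ(n=0 to 2) x[n] · ω_3^(nk)
where ω_3 = e^(-2πi/3)

Computing each X[k]:
X[0] = -1
X[1] = 2.0000+1.7321i
X[2] = 2.0000-1.7321i

X = [-1, 2.0000+1.7321i, 2.0000-1.7321i]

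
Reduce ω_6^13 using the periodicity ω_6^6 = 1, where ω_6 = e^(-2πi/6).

Since ω_6^6 = 1, powers reduce modulo 6.
13 mod 6 = 1
So ω_6^13 = ω_6^1 = e^(-2πi·1/6)

ω_6^13 = ω_6^1 = 0.5000-0.8660i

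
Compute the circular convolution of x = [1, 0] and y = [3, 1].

(x ⊛ y)[n] = Σ(m=0 to 1) x[m] · y[(n-m) mod 2]

Computing each output sample:
(x ⊛ y)[0] = 3
(x ⊛ y)[1] = 1

x ⊛ y = [3, 1]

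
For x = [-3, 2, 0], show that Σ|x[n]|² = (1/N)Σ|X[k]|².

Time domain:
Σ|x[n]|² = |-3|² + |2|² + |0|² = 13.0000

Frequency domain:
(1/3)Σ|X[k]|² = (1/3)(|-1|² + |-4.0000-1.7321i|² + |-4.0000+1.7321i|²) = (1/3)·39.0000 = 13.0000

Both sides agree, confirming Parseval's theorem.

Σ|x[n]|² = (1/N)Σ|X[k]|² = 13.0000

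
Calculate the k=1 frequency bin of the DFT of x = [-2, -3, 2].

X[1] = Σ(n=0 to 2) x[n] · ω_3^(1n) where ω_3 = e^(-2πi/3)
= (-2)·ω_3^0 + (-3)·ω_3^1 + (2)·ω_3^2

X[1] = -1.5000+4.3301i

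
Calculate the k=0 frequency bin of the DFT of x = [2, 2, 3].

X[0] = Σ(n=0 to 2) x[n] · ω_3^0 = Σ x[n]
= (2) + (2) + (3)

X[0] = 7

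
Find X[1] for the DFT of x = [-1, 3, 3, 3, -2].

X[1] = Σ(n=0 to 4) x[n] · ω_5^(1n) where ω_5 = e^(-2πi/5)
= (-1)·ω_5^0 + (3)·ω_5^1 + (3)·ω_5^2 + (3)·ω_5^3 + (-2)·ω_5^4

X[1] = -5.5451-4.7553i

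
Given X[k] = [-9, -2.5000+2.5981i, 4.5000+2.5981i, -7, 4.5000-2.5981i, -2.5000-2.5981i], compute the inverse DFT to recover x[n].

x[n] = (1/6) Σ(k=0 to 5) X[k] · e^(2πikn/6)

Computing each x[n]:
x[0] = -2
x[1] = -3
x[2] = -3
x[3] = 2
x[4] = -3
x[5] = 0

x = [-2, -3, -3, 2, -3, 0]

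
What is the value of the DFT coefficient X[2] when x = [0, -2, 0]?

X[2] = Σ(n=0 to 2) x[n] · ω_3^(2n) where ω_3 = e^(-2πi/3)
= (0)·ω_3^0 + (-2)·ω_3^2 + (0)·ω_3^4

X[2] = 1.0000-1.7321i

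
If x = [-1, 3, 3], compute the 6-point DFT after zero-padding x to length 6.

Original 3-point DFT: [5, -4, -4]
Zero-padded 6-point DFT provides frequency interpolation.

DFT_6([x, 0, ...]) = [5, -1.0000-5.1962i, -4, -1, -4, -1.0000+5.1962i]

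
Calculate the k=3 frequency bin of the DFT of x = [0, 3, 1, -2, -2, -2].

X[3] = Σ(n=0 to 5) x[n] · ω_6^(3n) where ω_6 = e^(-2πi/6)
= (0)·ω_6^0 + (3)·ω_6^3 + (1)·ω_6^6 + (-2)·ω_6^9 + (-2)·ω_6^12 + (-2)·ω_6^15

X[3] = 0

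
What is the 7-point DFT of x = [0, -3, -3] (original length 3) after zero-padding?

Original 3-point DFT: [-6, 3, 3]
Zero-padded 7-point DFT provides frequency interpolation.

DFT_7([x, 0, ...]) = [-6, -1.2029+5.2703i, 3.3705+1.6231i, 0.8324-1.0438i, 0.8324+1.0438i, 3.3705-1.6231i, -1.2029-5.2703i]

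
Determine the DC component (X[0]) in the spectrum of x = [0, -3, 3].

X[0] = Σ(n=0 to 2) x[n] · ω_3^0 = Σ x[n]
= (0) + (-3) + (3)

X[0] = 0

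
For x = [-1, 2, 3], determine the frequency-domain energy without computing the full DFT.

Parseval: Σ|x[n]|² = (1/N)Σ|X[k]|², so Σ|X[k]|² = N·Σ|x[n]|² = 3·14.0000

Σ|X[k]|² = N·Σ|x[n]|² = 3·14.0000 = 42.0000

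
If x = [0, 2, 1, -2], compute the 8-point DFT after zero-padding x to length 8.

Original 4-point DFT: [1, -1-4i, 1, -1+4i]
Zero-padded 8-point DFT provides frequency interpolation.

DFT_8([x, 0, ...]) = [1, 2.8284-1.0000i, -1-4i, -2.8284+1.0000i, 1, -2.8284-1.0000i, -1+4i, 2.8284+1.0000i]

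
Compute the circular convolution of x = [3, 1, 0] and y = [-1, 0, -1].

(x ⊛ y)[n] = Σ(m=0 to 2) x[m] · y[(n-m) mod 3]

Computing each output sample:
(x ⊛ y)[0] = -4
(x ⊛ y)[1] = -1
(x ⊛ y)[2] = -3

x ⊛ y = [-4, -1, -3]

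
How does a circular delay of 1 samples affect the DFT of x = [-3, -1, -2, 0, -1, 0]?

Time shift by 1: X_shifted[k] = ω_6^(1k) · X[k]
Shifted x = [0, -3, -1, -2, 0, -1]

DFT(x[n-1]) = [-7, 0.5000+2.5981i, 0.5000+0.8660i, 5, 0.5000-0.8660i, 0.5000-2.5981i]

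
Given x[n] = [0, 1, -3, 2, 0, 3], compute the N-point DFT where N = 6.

X[k] = Σ(n=0 to 5) x[n] · ω_6^(nk)
where ω_6 = e^(-2πi/6)

Computing each X[k]:
X[0] = 3
X[1] = 1.5000+4.3301i
X[2] = 1.5000-0.8660i
X[3] = -9
X[4] = 1.5000+0.8660i
X[5] = 1.5000-4.3301i

X = [3, 1.5000+4.3301i, 1.5000-0.8660i, -9, 1.5000+0.8660i, 1.5000-4.3301i]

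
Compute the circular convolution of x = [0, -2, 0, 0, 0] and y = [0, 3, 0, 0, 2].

(x ⊛ y)[n] = Σ(m=0 to 4) x[m] · y[(n-m) mod 5]

Computing each output sample:
(x ⊛ y)[0] = -4
(x ⊛ y)[1] = 0
(x ⊛ y)[2] = -6
(x ⊛ y)[3] = 0
(x ⊛ y)[4] = 0

x ⊛ y = [-4, 0, -6, 0, 0]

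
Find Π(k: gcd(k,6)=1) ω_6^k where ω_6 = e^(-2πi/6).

The primitive 6th roots of unity are ω_6^k for k coprime to 6: k ∈ {1, 5}
Their product equals the constant term of the cyclotomic polynomial Φ_6(x) up to sign.
For n ≥ 3, the product of all primitive nth roots of unity is 1. (For n=1 it is 1; for n=2 it is -1.)

1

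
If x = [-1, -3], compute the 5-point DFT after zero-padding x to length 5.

Original 2-point DFT: [-4, 2]
Zero-padded 5-point DFT provides frequency interpolation.

DFT_5([x, 0, ...]) = [-4, -1.9271+2.8532i, 1.4271+1.7634i, 1.4271-1.7634i, -1.9271-2.8532i]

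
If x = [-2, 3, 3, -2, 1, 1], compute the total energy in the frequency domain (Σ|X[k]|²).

Parseval: Σ|x[n]|² = (1/N)Σ|X[k]|², so Σ|X[k]|² = N·Σ|x[n]|² = 6·28.0000

Σ|X[k]|² = N·Σ|x[n]|² = 6·28.0000 = 168.0000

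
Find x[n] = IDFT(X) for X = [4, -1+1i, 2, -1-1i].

x[n] = (1/4) Σ(k=0 to 3) X[k] · e^(2πikn/4)

Computing each x[n]:
x[0] = 1
x[1] = 0
x[2] = 2
x[3] = 1

x = [1, 0, 2, 1]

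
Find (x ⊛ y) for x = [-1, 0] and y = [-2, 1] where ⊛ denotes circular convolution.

(x ⊛ y)[n] = Σ(m=0 to 1) x[m] · y[(n-m) mod 2]

Computing each output sample:
(x ⊛ y)[0] = 2
(x ⊛ y)[1] = -1

x ⊛ y = [2, -1]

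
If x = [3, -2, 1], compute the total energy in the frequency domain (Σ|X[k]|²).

Parseval: Σ|x[n]|² = (1/N)Σ|X[k]|², so Σ|X[k]|² = N·Σ|x[n]|² = 3·14.0000

Σ|X[k]|² = N·Σ|x[n]|² = 3·14.0000 = 42.0000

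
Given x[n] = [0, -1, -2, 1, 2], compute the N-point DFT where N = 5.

X[k] = Σ(n=0 to 4) x[n] · ω_5^(nk)
where ω_5 = e^(-2πi/5)

Computing each X[k]:
X[0] = 0
X[1] = 1.1180+4.6165i
X[2] = -1.1180-1.0898i
X[3] = -1.1180+1.0898i
X[4] = 1.1180-4.6165i

X = [0, 1.1180+4.6165i, -1.1180-1.0898i, -1.1180+1.0898i, 1.1180-4.6165i]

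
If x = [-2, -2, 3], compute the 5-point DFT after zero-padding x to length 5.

Original 3-point DFT: [-1, -2.5000+4.3301i, -2.5000-4.3301i]
Zero-padded 5-point DFT provides frequency interpolation.

DFT_5([x, 0, ...]) = [-1, -5.0451+0.1388i, 0.5451+4.0287i, 0.5451-4.0287i, -5.0451-0.1388i]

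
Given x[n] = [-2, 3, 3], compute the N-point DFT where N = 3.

X[k] = Σ(n=0 to 2) x[n] · ω_3^(nk)
where ω_3 = e^(-2πi/3)

Computing each X[k]:
X[0] = 4
X[1] = -5
X[2] = -5

X = [4, -5, -5]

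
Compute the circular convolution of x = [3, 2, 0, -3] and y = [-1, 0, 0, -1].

(x ⊛ y)[n] = Σ(m=0 to 3) x[m] · y[(n-m) mod 4]

Computing each output sample:
(x ⊛ y)[0] = -5
(x ⊛ y)[1] = -2
(x ⊛ y)[2] = 3
(x ⊛ y)[3] = 0

x ⊛ y = [-5, -2, 3, 0]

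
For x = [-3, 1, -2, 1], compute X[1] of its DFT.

X[1] = Σ(n=0 to 3) x[n] · ω_4^(1n) where ω_4 = e^(-2πi/4)
= (-3)·ω_4^0 + (1)·ω_4^1 + (-2)·ω_4^2 + (1)·ω_4^3

X[1] = -1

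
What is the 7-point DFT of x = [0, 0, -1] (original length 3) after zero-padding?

Original 3-point DFT: [-1, 0.5000-0.8660i, 0.5000+0.8660i]
Zero-padded 7-point DFT provides frequency interpolation.

DFT_7([x, 0, ...]) = [-1, 0.2225+0.9749i, 0.9010-0.4339i, -0.6235-0.7818i, -0.6235+0.7818i, 0.9010+0.4339i, 0.2225-0.9749i]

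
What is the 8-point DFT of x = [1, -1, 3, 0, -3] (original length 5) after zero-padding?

Original 5-point DFT: [0, -2.6631-3.6655i, 5.1631+1.6776i, 5.1631-1.6776i, -2.6631+3.6655i]
Zero-padded 8-point DFT provides frequency interpolation.

DFT_8([x, 0, ...]) = [0, 3.2929-2.2929i, -5+1i, 4.7071+3.7071i, 2, 4.7071-3.7071i, -5-1i, 3.2929+2.2929i]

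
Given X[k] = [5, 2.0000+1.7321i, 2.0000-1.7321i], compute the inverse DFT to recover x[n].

x[n] = (1/3) Σ(k=0 to 2) X[k] · e^(2πikn/3)

Computing each x[n]:
x[0] = 3
x[1] = 0
x[2] = 2

x = [3, 0, 2]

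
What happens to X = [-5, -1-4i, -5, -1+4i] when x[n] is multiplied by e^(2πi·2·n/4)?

Modulation property: DFT(ω_4^(-2n)·x[n]) = X[(k-2) mod 4], so circularly shift X by 2 positions.

X[k-2] = [-5, -1+4i, -5, -1-4i]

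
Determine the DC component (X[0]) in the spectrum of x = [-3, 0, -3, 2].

X[0] = Σ(n=0 to 3) x[n] · ω_4^0 = Σ x[n]
= (-3) + (0) + (-3) + (2)

X[0] = -4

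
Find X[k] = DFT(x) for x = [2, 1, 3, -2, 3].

X[k] = Σ(n=0 to 4) x[n] · ω_5^(nk)
where ω_5 = e^(-2πi/5)

Computing each X[k]:
X[0] = 7
X[1] = 2.4271-1.0368i
X[2] = -0.9271+5.9309i
X[3] = -0.9271-5.9309i
X[4] = 2.4271+1.0368i

X = [7, 2.4271-1.0368i, -0.9271+5.9309i, -0.9271-5.9309i, 2.4271+1.0368i]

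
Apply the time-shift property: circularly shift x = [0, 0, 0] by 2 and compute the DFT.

Time shift by 2: X_shifted[k] = ω_3^(2k) · X[k]
Shifted x = [0, 0, 0]

DFT(x[n-2]) = [0, 0, 0]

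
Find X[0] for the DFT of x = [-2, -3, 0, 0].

X[0] = Σ(n=0 to 3) x[n] · ω_4^0 = Σ x[n]
= (-2) + (-3) + (0) + (0)

X[0] = -5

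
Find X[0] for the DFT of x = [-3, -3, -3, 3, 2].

X[0] = Σ(n=0 to 4) x[n] · ω_5^0 = Σ x[n]
= (-3) + (-3) + (-3) + (3) + (2)

X[0] = -4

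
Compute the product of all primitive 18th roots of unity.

The primitive 18th roots of unity are ω_18^k for k coprime to 18: k ∈ {1, 5, 7, 11, 13, 17}
Their product equals the constant term of the cyclotomic polynomial Φ_18(x) up to sign.
For n ≥ 3, the product of all primitive nth roots of unity is 1. (For n=1 it is 1; for n=2 it is -1.)

1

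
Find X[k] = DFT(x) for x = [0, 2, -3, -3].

X[k] = Σ(n=0 to 3) x[n] · ω_4^(nk)
where ω_4 = e^(-2πi/4)

Computing each X[k]:
X[0] = -4
X[1] = 3-5i
X[2] = -2
X[3] = 3+5i

X = [-4, 3-5i, -2, 3+5i]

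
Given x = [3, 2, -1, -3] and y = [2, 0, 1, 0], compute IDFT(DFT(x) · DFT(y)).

(x ⊛ y)[n] = Σ(m=0 to 3) x[m] · y[(n-m) mod 4]

Computing each output sample:
(x ⊛ y)[0] = 5
(x ⊛ y)[1] = 1
(x ⊛ y)[2] = 1
(x ⊛ y)[3] = -4

x ⊛ y = [5, 1, 1, -4]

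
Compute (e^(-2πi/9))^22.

Since ω_9^9 = 1, powers reduce modulo 9.
22 mod 9 = 4
So ω_9^22 = ω_9^4 = e^(-2πi·4/9)

ω_9^22 = ω_9^4 = -0.9397-0.3420i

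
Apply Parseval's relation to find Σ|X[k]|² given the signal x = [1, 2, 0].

Parseval: Σ|x[n]|² = (1/N)Σ|X[k]|², so Σ|X[k]|² = N·Σ|x[n]|² = 3·5.0000

Σ|X[k]|² = N·Σ|x[n]|² = 3·5.0000 = 15.0000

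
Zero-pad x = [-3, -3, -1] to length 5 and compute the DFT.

Original 3-point DFT: [-7, -1.0000+1.7321i, -1.0000-1.7321i]
Zero-padded 5-point DFT provides frequency interpolation.

DFT_5([x, 0, ...]) = [-7, -3.1180+3.4410i, -0.8820+0.8123i, -0.8820-0.8123i, -3.1180-3.4410i]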